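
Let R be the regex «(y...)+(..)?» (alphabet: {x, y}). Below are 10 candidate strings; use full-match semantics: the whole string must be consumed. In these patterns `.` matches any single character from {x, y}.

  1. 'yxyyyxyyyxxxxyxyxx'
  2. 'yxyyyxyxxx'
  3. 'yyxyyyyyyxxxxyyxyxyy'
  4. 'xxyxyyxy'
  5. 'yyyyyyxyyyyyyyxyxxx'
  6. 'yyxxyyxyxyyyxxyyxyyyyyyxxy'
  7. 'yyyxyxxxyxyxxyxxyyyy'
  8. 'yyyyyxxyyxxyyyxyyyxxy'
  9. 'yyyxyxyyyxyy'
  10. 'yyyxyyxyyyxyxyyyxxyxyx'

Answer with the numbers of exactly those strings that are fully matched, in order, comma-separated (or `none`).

1 → no match
2 → match
3 → no match
4 → no match — must start with 'y'
5 → no match
6 → no match
7 → no match
8 → no match
9 → match
10 → no match

2, 9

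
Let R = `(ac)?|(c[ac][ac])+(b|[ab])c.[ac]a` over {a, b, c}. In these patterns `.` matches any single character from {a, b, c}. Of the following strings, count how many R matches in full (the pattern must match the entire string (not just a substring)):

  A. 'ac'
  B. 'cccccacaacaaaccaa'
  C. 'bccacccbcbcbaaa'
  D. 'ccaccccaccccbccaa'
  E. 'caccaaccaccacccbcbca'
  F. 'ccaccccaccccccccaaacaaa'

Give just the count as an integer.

5

A → match
B → match
C → no match
D → match
E → match
F → match
Total matched: 5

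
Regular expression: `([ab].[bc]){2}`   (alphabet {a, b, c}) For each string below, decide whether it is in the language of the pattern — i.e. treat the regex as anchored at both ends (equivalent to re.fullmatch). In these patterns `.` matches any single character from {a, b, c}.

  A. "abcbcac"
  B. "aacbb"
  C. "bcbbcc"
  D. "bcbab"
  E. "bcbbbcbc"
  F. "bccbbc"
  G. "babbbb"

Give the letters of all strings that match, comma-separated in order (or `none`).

A → no match
B → no match
C → match
D → no match
E → no match
F → match
G → match

C, F, G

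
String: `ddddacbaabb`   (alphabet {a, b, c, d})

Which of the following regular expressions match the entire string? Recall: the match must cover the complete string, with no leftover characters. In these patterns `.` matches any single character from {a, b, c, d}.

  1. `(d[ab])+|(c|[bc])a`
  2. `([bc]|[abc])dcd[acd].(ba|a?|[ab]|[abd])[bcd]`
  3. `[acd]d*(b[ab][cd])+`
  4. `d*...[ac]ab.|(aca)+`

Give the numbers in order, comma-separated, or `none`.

4

1 → no match
2 → no match
3 → no match
4 → match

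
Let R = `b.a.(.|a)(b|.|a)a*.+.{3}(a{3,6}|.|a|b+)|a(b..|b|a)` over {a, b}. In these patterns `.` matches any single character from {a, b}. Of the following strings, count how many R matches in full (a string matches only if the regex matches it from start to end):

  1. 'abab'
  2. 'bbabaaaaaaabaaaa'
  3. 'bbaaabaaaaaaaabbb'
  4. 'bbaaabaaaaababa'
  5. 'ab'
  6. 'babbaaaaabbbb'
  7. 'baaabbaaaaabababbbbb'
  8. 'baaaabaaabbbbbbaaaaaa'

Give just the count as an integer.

1 → match
2 → match
3 → match
4 → match
5 → match
6 → no match
7 → match
8 → match
Total matched: 7

7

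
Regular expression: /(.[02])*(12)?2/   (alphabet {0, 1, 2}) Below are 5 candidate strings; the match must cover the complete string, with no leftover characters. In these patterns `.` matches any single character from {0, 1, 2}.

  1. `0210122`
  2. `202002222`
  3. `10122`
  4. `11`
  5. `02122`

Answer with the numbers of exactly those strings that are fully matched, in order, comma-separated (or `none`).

1, 2, 3, 5

1 → match
2 → match
3 → match
4 → no match — must end with `2`
5 → match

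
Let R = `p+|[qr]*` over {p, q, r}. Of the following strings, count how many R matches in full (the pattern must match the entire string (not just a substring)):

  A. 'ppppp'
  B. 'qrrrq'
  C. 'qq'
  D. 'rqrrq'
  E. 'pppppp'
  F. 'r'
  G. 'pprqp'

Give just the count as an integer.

6

A → match
B → match
C → match
D → match
E → match
F → match
G → no match
Total matched: 6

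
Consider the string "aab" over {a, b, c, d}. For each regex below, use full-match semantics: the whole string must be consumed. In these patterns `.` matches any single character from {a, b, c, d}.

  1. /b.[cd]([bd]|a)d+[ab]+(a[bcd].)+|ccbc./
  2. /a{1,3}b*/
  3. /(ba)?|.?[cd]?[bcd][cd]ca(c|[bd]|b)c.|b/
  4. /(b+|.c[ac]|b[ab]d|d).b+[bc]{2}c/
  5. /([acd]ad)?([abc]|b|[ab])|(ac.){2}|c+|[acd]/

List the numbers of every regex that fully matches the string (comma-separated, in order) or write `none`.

1 → no match
2 → match
3 → no match
4 → no match — must end with "c"
5 → no match

2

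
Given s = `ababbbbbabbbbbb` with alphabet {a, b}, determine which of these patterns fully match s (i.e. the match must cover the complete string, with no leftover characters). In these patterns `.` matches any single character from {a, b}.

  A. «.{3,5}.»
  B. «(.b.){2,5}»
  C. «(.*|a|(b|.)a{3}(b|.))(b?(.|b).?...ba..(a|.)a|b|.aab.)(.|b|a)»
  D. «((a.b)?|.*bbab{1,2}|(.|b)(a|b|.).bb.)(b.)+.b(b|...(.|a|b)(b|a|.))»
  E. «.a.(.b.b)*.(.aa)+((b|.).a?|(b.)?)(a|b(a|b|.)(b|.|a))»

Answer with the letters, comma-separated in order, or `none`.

A → no match
B → match
C → match
D → match
E → no match

B, C, D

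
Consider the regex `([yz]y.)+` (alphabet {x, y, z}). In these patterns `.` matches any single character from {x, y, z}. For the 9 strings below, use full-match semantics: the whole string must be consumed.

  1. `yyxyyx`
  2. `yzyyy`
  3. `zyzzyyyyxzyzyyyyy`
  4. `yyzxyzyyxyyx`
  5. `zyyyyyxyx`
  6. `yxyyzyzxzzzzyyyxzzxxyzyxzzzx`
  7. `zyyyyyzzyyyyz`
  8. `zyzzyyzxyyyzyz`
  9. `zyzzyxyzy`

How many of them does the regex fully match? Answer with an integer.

1 → match
2 → no match
3 → no match
4 → no match
5 → no match
6 → no match
7 → no match
8 → no match
9 → no match
Total matched: 1

1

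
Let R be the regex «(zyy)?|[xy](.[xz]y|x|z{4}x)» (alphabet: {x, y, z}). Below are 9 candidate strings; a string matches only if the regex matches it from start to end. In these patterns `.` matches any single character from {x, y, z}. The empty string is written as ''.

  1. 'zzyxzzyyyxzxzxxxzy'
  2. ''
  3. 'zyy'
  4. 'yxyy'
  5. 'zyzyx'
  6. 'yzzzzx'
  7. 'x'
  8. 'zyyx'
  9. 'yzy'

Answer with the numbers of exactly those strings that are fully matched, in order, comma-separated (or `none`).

1 → no match
2 → match
3 → match
4 → no match
5 → no match
6 → match
7 → no match
8 → no match
9 → no match

2, 3, 6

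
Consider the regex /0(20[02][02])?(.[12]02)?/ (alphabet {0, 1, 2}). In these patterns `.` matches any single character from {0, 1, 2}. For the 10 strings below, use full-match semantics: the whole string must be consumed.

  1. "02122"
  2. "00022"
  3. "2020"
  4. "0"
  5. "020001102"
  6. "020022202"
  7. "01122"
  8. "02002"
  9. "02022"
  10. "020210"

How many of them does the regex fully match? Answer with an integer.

1 → no match
2 → no match
3 → no match — must start with "0"
4 → match
5 → match
6 → match
7 → no match
8 → match
9 → match
10 → no match
Total matched: 5

5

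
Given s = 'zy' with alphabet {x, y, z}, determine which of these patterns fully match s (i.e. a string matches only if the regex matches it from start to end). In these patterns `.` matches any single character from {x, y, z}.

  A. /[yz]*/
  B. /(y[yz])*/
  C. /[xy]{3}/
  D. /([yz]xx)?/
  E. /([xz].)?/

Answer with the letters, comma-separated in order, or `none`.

A → match
B → no match
C → no match
D → no match
E → match

A, E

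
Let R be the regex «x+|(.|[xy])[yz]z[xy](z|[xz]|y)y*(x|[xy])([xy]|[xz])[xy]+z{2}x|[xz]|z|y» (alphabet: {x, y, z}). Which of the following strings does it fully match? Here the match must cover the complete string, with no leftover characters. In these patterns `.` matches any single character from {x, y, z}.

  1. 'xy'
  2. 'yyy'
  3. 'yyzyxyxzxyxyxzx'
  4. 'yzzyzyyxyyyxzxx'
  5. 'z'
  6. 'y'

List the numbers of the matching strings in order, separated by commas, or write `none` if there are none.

5, 6

1 → no match
2 → no match
3 → no match
4 → no match
5 → match
6 → match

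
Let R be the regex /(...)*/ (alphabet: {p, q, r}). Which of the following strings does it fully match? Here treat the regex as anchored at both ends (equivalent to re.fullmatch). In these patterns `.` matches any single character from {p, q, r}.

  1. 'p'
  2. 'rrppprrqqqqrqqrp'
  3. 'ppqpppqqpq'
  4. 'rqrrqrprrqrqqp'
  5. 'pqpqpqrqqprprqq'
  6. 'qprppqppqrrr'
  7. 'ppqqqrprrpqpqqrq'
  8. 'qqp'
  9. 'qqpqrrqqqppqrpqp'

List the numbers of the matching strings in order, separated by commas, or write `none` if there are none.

5, 6, 8

1 → no match
2 → no match
3 → no match
4 → no match
5 → match
6 → match
7 → no match
8 → match
9 → no match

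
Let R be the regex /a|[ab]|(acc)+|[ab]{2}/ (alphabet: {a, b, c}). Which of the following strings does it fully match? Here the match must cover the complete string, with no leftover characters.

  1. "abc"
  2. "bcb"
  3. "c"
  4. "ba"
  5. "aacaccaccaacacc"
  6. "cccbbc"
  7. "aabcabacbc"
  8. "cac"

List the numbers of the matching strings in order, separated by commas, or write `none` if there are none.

4

1 → no match
2 → no match
3 → no match
4 → match
5 → no match
6 → no match
7 → no match
8 → no match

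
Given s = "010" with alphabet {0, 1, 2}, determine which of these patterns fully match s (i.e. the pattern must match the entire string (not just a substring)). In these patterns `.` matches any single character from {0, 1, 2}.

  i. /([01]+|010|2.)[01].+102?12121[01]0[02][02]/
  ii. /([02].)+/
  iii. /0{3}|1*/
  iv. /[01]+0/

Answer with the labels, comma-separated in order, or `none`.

i → no match
ii → no match
iii → no match
iv → match

iv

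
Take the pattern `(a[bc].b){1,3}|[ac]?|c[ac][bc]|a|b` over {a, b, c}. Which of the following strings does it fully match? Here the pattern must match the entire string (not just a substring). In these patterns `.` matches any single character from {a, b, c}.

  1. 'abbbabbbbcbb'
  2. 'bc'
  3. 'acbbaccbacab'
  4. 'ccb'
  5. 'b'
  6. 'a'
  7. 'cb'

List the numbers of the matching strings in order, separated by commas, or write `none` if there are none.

1. 'abbbabbbbcbb' → no match
2. 'bc' → no match
3. 'acbbaccbacab' → match
4. 'ccb' → match
5. 'b' → match
6. 'a' → match
7. 'cb' → no match

3, 4, 5, 6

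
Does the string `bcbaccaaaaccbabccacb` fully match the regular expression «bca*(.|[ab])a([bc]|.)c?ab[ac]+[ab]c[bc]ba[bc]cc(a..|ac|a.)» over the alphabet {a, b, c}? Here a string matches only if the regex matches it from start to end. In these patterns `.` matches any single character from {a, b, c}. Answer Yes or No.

No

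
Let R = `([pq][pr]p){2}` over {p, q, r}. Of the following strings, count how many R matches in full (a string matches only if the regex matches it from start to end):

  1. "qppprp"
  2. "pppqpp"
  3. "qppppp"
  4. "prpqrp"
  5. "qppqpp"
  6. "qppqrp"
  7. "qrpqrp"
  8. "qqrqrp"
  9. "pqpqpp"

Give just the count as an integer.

7

1 → match
2 → match
3 → match
4 → match
5 → match
6 → match
7 → match
8 → no match
9 → no match
Total matched: 7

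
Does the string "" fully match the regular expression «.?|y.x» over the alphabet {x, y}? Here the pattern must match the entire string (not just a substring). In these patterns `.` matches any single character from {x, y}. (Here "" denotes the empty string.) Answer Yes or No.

Yes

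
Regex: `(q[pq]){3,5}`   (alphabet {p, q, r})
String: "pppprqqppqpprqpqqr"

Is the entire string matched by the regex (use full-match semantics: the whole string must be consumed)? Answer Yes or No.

No

Every match must start with "q", but "pppprqqppqpprqpqqr" does not.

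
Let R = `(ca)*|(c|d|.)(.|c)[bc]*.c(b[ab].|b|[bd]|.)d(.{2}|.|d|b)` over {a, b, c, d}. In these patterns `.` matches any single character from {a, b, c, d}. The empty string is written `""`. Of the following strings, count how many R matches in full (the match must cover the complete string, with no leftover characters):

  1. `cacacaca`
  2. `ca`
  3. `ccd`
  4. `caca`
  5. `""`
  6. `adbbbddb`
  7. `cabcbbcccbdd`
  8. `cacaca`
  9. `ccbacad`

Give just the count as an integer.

6

1 → match
2 → match
3 → no match
4 → match
5 → match
6 → no match
7 → match
8 → match
9 → no match
Total matched: 6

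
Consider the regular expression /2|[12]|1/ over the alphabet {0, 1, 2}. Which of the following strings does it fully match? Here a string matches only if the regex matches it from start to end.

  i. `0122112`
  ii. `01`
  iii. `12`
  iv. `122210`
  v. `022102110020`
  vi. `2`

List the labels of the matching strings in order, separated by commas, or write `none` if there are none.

i. `0122112` → no match
ii. `01` → no match
iii. `12` → no match
iv. `122210` → no match
v. `022102110020` → no match
vi. `2` → match

vi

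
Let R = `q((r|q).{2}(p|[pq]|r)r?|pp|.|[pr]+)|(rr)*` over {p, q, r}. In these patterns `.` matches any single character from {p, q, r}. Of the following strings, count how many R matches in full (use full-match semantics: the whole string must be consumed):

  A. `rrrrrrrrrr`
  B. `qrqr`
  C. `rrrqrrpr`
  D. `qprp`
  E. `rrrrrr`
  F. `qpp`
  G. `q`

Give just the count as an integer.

A. `rrrrrrrrrr` → match
B. `qrqr` → no match
C. `rrrqrrpr` → no match
D. `qprp` → match
E. `rrrrrr` → match
F. `qpp` → match
G. `q` → no match
Total matched: 4

4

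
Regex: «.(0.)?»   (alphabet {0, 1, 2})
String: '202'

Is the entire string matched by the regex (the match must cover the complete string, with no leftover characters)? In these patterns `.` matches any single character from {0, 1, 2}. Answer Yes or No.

Yes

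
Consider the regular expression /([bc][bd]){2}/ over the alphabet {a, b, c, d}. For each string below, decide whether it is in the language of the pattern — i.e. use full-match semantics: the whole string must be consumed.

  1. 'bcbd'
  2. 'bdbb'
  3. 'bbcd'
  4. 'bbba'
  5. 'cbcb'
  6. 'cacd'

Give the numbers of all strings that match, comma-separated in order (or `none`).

2, 3, 5

1 → no match
2 → match
3 → match
4 → no match
5 → match
6 → no match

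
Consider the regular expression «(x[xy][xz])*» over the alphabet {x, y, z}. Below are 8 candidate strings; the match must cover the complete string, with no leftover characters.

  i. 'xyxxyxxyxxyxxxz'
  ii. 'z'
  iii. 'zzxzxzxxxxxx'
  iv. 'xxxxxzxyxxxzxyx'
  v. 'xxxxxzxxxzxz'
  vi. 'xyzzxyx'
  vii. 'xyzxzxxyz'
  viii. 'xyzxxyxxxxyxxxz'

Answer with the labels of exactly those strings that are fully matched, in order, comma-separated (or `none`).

i, iv

i → match
ii. 'z' → no match
iii. 'zzxzxzxxxxxx' → no match
iv → match
v. 'xxxxxzxxxzxz' → no match
vi. 'xyzzxyx' → no match
vii. 'xyzxzxxyz' → no match
viii → no match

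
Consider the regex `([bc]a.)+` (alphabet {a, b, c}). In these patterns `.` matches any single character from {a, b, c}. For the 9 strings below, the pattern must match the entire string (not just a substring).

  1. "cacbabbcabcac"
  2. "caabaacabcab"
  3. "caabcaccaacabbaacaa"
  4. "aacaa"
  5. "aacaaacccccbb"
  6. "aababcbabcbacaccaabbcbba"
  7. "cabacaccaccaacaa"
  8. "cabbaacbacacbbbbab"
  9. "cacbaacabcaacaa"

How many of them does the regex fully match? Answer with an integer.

1 → no match
2 → match
3 → no match
4 → no match
5 → no match
6 → no match
7 → no match
8 → no match
9 → match
Total matched: 2

2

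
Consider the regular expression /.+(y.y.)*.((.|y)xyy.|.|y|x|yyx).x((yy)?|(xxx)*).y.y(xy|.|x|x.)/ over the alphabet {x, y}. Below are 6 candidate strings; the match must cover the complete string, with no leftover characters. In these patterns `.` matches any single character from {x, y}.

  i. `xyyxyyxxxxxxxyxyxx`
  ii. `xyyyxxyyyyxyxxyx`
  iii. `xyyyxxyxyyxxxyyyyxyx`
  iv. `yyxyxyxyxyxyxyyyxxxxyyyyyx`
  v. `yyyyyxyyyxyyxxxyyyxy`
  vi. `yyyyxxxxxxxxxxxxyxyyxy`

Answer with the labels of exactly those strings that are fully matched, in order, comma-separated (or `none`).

i, iii, v

i → match
ii → no match
iii → match
iv → no match
v → match
vi → no match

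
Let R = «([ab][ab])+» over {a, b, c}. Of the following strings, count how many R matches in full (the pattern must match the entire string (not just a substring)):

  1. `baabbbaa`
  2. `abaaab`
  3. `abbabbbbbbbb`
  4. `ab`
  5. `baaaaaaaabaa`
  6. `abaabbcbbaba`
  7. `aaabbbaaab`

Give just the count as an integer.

1 → match
2 → match
3 → match
4 → match
5 → match
6 → no match
7 → match
Total matched: 6

6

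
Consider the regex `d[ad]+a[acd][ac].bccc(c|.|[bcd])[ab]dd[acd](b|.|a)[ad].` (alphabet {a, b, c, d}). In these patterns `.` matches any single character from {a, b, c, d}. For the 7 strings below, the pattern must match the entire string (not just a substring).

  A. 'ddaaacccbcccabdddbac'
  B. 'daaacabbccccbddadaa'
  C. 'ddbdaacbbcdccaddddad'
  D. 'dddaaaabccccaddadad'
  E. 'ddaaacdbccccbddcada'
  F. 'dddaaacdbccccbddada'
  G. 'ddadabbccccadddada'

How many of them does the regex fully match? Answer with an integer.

5

A → match
B → match
C → no match
D → match
E → match
F → no match
G → match
Total matched: 5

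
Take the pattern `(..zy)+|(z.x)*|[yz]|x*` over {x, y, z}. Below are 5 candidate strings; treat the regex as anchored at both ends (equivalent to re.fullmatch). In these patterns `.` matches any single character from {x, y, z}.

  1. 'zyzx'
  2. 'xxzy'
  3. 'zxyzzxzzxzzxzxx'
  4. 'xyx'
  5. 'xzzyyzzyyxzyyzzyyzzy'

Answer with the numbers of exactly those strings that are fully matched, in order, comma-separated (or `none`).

1 → no match
2 → match
3 → no match
4 → no match
5 → match

2, 5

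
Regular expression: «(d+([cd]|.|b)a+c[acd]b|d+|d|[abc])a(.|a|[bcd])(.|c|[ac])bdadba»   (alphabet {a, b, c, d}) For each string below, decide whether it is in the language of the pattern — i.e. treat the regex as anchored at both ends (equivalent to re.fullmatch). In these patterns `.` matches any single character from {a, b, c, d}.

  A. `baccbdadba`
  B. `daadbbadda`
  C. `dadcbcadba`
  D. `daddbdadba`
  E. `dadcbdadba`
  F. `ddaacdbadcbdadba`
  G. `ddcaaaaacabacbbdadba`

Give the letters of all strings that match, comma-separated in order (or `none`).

A, D, E, F, G

A → match
B → no match — must end with `bdadba`
C → no match — must end with `bdadba`
D → match
E → match
F → match
G → match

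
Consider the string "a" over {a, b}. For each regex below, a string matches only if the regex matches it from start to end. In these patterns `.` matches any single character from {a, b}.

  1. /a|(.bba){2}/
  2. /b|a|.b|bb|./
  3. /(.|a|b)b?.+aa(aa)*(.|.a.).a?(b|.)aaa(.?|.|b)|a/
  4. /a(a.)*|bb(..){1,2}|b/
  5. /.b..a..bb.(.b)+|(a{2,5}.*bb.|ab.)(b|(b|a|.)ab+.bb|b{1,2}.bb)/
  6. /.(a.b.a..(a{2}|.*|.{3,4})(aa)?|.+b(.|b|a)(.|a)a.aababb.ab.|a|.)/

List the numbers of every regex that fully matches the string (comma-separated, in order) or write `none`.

1, 2, 3, 4

1 → match
2 → match
3 → match
4 → match
5 → no match
6 → no match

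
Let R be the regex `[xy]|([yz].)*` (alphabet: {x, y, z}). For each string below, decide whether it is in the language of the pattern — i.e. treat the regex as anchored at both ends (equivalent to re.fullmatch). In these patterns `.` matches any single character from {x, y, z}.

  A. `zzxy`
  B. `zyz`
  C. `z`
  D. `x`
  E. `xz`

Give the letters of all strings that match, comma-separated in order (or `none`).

D

A → no match
B → no match
C → no match
D → match
E → no match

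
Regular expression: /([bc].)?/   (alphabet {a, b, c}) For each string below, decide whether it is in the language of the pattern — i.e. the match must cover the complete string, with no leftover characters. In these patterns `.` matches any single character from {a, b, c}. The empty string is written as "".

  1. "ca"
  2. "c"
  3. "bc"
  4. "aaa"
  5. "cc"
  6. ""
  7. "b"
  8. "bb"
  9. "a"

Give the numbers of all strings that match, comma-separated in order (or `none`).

1, 3, 5, 6, 8

1 → match
2 → no match
3 → match
4 → no match
5 → match
6 → match
7 → no match
8 → match
9 → no match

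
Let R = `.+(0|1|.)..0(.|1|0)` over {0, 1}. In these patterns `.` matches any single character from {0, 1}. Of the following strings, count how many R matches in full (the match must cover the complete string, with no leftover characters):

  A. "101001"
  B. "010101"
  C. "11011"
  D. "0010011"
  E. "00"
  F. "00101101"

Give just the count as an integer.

3

A → match
B → match
C → no match
D → no match
E → no match
F → match
Total matched: 3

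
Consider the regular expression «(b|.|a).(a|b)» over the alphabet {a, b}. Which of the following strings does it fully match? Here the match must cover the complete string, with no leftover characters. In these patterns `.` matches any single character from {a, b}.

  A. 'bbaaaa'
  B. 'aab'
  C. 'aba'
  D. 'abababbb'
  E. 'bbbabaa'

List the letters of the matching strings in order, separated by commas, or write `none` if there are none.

A → no match
B → match
C → match
D → no match
E → no match

B, C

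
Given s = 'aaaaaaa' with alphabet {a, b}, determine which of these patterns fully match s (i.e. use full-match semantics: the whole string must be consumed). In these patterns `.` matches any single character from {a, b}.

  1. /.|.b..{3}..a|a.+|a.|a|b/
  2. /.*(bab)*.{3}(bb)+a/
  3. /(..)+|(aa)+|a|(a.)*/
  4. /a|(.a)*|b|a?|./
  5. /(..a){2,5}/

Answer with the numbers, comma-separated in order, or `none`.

1

1 → match
2 → no match — must end with 'bba'
3 → no match
4 → no match
5 → no match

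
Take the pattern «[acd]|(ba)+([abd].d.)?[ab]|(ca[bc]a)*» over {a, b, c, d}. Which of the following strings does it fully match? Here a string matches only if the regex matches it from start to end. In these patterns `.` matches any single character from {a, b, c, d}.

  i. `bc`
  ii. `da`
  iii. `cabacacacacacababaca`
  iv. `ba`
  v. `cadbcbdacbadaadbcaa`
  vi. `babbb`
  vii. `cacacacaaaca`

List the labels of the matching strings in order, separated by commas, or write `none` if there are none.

i. `bc` → no match
ii. `da` → no match
iii → no match
iv. `ba` → no match
v → no match
vi. `babbb` → no match
vii. `cacacacaaaca` → no match

none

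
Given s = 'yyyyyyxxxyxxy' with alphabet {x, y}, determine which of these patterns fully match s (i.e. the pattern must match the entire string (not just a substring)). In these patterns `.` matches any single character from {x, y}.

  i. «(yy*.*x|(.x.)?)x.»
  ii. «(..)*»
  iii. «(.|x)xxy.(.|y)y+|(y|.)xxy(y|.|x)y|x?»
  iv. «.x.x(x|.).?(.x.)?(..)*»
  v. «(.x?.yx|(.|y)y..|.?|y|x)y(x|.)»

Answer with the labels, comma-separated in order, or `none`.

i → match
ii → no match
iii → no match
iv → no match
v → no match

i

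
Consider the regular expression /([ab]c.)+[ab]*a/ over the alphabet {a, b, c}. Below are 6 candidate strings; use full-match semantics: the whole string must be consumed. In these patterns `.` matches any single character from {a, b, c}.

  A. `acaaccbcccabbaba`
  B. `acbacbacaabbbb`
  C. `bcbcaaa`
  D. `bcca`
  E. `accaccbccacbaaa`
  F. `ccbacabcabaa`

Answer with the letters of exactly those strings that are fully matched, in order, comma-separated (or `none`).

D, E

A → no match
B → no match — must end with `a`
C → no match
D → match
E → match
F → no match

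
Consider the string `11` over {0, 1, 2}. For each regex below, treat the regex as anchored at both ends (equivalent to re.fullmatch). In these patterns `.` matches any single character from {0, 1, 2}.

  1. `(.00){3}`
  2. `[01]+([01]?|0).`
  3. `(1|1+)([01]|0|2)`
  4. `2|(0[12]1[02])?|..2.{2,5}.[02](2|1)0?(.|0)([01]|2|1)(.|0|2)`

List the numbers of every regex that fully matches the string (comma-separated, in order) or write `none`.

1 → no match — must end with `00`
2 → match
3 → match
4 → no match

2, 3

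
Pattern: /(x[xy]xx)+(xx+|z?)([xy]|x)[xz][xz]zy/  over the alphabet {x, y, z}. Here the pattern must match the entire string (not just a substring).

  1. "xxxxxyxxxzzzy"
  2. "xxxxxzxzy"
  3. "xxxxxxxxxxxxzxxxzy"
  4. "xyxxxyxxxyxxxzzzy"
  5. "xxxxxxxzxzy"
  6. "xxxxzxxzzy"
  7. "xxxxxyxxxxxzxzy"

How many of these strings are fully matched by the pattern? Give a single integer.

1 → match
2 → match
3 → match
4 → match
5 → match
6 → match
7 → match
Total matched: 7

7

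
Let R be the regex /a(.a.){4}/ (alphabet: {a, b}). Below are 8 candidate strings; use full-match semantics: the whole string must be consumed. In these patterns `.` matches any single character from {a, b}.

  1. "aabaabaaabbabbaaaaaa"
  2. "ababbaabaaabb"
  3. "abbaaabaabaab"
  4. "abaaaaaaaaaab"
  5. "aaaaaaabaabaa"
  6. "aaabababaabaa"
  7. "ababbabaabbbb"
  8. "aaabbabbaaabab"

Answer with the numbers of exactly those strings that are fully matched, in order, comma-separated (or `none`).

1 → no match
2 → no match
3 → no match
4 → match
5 → match
6 → no match
7 → no match
8 → no match

4, 5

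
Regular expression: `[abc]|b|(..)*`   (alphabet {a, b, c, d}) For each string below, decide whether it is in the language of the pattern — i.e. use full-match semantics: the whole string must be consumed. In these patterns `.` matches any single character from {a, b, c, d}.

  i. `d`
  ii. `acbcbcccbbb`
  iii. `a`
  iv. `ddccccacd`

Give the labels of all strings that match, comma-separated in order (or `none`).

i. `d` → no match
ii. `acbcbcccbbb` → no match
iii. `a` → match
iv. `ddccccacd` → no match

iii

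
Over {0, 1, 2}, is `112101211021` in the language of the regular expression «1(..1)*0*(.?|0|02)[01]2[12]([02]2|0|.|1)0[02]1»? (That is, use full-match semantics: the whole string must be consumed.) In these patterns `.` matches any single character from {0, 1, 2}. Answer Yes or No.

Yes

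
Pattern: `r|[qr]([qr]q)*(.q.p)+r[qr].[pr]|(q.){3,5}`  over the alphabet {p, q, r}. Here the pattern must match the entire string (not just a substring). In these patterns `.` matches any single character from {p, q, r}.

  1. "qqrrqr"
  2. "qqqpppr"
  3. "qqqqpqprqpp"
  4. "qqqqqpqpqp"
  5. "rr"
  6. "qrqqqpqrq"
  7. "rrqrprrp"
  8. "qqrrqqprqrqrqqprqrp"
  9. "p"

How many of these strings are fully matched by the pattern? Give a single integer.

1

1 → no match
2 → no match
3 → no match
4 → match
5 → no match
6 → no match
7 → no match
8 → no match
9 → no match
Total matched: 1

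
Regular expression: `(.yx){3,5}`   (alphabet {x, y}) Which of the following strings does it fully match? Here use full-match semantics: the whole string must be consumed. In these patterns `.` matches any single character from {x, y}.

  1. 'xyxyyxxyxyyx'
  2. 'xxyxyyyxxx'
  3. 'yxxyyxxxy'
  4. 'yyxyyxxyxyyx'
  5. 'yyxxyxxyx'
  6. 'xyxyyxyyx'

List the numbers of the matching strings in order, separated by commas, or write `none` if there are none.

1 → match
2 → no match — must end with 'yx'
3 → no match — must end with 'yx'
4 → match
5 → match
6 → match

1, 4, 5, 6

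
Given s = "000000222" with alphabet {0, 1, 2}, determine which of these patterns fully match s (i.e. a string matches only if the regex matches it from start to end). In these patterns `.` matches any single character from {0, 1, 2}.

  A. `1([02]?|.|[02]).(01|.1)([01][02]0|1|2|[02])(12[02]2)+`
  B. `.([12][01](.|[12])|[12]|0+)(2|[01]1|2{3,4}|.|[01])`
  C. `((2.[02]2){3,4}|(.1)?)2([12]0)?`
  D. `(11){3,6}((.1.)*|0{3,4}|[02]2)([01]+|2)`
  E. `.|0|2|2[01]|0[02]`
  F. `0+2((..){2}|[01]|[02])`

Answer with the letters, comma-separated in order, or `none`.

A → no match — must start with "1"
B → match
C → no match
D → no match — must start with "11"
E → no match
F → no match

B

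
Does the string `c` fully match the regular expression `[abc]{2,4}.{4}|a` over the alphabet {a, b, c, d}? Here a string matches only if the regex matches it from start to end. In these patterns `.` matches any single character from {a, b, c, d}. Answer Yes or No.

No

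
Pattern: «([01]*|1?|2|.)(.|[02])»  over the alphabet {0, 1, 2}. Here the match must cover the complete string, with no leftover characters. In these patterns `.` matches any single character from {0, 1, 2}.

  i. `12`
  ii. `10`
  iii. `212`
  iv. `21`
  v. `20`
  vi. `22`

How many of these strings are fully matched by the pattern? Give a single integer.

5

i → match
ii → match
iii → no match
iv → match
v → match
vi → match
Total matched: 5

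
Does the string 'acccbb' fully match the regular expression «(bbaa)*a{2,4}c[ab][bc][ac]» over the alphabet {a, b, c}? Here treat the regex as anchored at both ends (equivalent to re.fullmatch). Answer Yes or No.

No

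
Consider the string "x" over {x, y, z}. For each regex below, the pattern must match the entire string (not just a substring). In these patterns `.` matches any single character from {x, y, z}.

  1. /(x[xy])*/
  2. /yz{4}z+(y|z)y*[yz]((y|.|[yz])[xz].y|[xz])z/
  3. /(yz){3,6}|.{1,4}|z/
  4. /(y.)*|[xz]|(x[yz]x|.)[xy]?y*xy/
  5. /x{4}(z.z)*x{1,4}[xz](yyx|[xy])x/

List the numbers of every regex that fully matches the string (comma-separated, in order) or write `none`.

1 → no match
2 → no match — must start with "yz"
3 → match
4 → match
5 → no match

3, 4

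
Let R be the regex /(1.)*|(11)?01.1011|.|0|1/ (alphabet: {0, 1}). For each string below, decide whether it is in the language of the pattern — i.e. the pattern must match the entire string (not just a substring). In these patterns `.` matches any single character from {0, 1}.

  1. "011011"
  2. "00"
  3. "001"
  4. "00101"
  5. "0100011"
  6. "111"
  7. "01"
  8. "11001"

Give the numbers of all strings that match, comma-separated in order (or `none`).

1 → no match
2 → no match
3 → no match
4 → no match
5 → no match
6 → no match
7 → no match
8 → no match

none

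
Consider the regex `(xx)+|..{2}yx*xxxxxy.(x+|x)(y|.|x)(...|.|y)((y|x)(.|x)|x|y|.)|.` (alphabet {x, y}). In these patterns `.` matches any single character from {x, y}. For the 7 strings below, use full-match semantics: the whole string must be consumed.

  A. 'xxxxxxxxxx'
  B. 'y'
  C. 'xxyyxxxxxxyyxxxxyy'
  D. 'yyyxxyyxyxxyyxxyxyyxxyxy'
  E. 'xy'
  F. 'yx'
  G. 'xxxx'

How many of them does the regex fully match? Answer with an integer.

A → match
B → match
C → match
D → no match
E → no match
F → no match
G → match
Total matched: 4

4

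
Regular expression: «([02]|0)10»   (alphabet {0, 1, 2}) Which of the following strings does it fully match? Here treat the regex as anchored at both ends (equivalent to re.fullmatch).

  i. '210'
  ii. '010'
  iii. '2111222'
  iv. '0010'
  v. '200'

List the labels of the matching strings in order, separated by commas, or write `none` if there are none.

i, ii

i. '210' → match
ii. '010' → match
iii. '2111222' → no match — must end with '10'
iv. '0010' → no match
v. '200' → no match — must end with '10'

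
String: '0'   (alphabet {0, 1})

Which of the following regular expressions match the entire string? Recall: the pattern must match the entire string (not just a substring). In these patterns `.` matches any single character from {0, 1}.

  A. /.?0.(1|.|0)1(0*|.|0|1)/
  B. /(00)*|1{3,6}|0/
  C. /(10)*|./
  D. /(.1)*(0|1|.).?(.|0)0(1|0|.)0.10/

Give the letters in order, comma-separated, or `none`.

A → no match
B → match
C → match
D → no match — must end with '10'

B, C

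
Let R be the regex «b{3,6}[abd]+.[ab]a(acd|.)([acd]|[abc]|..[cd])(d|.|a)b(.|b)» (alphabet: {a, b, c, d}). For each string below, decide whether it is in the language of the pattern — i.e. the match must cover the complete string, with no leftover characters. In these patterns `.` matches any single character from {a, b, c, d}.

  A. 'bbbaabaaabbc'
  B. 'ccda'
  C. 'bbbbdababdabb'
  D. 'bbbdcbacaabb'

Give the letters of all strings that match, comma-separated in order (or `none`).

A, C, D

A → match
B → no match — must start with 'b'
C → match
D → match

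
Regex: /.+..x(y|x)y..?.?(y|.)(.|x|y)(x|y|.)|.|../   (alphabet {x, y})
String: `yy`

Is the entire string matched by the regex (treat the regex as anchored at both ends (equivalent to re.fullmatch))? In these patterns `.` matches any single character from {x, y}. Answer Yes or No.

Yes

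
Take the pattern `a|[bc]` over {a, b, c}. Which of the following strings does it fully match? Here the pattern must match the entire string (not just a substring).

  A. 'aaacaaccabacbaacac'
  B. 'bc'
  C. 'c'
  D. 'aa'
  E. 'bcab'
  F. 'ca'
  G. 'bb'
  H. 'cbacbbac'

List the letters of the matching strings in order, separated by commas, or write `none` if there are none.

C

A → no match
B → no match
C → match
D → no match
E → no match
F → no match
G → no match
H → no match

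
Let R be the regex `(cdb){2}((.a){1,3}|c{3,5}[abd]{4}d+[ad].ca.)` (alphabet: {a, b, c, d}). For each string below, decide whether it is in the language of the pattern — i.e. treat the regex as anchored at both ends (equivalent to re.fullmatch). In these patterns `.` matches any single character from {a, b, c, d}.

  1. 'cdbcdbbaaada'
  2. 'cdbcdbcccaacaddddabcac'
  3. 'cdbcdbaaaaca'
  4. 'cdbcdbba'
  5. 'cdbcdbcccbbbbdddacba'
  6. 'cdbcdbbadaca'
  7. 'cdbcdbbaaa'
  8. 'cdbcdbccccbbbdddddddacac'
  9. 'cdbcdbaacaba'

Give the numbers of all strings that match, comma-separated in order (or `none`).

1 → match
2 → no match
3 → match
4 → match
5 → no match
6 → match
7 → match
8 → match
9 → match

1, 3, 4, 6, 7, 8, 9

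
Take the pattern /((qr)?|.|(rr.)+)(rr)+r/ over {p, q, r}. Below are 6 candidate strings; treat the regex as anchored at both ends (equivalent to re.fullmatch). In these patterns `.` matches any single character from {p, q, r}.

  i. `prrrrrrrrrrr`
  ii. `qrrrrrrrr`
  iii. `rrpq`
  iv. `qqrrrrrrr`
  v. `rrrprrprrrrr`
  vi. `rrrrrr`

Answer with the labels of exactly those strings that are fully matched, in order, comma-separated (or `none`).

i → match
ii → match
iii → no match — must end with `rrr`
iv → no match
v → no match
vi → match

i, ii, vi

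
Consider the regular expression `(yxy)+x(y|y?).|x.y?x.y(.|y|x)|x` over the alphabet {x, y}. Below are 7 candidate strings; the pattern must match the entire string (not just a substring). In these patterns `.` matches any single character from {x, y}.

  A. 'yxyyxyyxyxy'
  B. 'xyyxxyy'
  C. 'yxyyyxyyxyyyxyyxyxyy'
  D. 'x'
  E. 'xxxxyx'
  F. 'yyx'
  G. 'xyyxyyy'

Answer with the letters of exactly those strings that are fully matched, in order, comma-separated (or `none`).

A. 'yxyyxyyxyxy' → match
B. 'xyyxxyy' → match
C → no match
D. 'x' → match
E. 'xxxxyx' → match
F. 'yyx' → no match
G. 'xyyxyyy' → match

A, B, D, E, G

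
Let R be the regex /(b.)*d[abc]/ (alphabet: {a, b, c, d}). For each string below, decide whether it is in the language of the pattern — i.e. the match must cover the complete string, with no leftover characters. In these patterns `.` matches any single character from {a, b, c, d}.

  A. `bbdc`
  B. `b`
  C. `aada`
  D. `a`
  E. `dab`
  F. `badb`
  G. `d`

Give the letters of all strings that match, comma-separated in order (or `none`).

A, F

A → match
B → no match
C → no match
D → no match
E → no match
F → match
G → no match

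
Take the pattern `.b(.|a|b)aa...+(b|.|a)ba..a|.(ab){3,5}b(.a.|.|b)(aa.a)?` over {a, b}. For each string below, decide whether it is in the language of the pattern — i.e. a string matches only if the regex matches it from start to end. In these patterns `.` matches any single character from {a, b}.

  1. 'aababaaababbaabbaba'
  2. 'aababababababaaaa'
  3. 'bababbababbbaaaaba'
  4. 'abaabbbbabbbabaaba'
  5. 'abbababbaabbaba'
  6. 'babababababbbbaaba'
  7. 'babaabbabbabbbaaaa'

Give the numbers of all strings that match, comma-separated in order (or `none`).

none

1 → no match
2 → no match
3 → no match
4 → no match
5 → no match
6 → no match
7 → no match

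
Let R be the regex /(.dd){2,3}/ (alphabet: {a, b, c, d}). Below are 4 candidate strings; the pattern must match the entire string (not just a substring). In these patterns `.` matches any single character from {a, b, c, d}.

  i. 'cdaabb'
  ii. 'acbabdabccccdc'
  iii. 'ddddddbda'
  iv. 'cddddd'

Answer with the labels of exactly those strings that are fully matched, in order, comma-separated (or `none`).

i → no match — must end with 'dd'
ii → no match — must end with 'dd'
iii → no match — must end with 'dd'
iv → match

iv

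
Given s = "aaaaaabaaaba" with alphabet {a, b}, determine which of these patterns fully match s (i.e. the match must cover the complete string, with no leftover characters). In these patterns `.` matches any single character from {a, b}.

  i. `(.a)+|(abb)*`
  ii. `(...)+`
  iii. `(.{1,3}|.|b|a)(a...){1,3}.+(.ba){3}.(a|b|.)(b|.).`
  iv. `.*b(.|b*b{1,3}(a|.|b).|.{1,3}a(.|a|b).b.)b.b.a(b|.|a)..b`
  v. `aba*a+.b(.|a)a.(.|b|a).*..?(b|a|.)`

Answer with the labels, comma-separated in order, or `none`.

i → match
ii → match
iii → no match
iv → no match — must end with "b"
v → no match — must start with "ab"

i, ii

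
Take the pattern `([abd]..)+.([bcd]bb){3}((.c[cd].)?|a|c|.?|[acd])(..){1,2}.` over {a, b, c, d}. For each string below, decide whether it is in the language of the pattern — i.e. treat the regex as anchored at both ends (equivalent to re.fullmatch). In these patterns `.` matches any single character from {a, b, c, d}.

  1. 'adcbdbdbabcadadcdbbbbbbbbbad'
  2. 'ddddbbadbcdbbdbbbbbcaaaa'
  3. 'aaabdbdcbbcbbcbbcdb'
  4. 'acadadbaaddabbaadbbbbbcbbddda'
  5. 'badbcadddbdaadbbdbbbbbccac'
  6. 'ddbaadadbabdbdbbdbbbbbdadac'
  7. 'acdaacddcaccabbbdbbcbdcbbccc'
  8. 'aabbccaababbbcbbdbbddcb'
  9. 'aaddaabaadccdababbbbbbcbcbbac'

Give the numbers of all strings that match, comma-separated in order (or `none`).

1 → match
2 → match
3 → match
4 → match
5 → match
6 → match
7 → no match
8 → match
9 → no match

1, 2, 3, 4, 5, 6, 8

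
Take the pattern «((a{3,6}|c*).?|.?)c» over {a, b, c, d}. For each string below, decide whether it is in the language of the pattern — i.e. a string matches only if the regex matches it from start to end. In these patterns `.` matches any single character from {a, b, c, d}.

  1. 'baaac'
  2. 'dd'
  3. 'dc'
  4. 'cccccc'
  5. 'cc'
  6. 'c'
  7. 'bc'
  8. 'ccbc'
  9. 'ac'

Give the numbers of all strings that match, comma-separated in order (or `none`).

3, 4, 5, 6, 7, 8, 9

1 → no match
2 → no match — must end with 'c'
3 → match
4 → match
5 → match
6 → match
7 → match
8 → match
9 → match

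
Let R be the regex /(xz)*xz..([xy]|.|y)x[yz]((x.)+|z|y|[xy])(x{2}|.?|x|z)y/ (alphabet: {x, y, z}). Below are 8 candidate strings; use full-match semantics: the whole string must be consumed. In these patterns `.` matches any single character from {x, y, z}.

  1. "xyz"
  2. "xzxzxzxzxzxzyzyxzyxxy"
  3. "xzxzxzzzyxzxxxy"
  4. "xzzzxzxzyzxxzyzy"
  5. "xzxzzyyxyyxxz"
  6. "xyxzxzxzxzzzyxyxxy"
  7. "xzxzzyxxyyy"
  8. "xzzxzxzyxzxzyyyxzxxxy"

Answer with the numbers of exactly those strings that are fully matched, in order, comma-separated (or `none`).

1. "xyz" → no match — must end with "y"
2 → match
3 → match
4 → no match
5 → no match — must end with "y"
6 → no match
7. "xzxzzyxxyyy" → match
8 → no match

2, 3, 7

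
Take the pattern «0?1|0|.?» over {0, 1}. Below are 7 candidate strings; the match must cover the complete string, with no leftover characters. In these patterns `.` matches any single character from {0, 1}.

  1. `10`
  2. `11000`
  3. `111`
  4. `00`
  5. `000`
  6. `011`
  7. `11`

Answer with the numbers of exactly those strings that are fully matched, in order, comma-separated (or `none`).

none

1 → no match
2 → no match
3 → no match
4 → no match
5 → no match
6 → no match
7 → no match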